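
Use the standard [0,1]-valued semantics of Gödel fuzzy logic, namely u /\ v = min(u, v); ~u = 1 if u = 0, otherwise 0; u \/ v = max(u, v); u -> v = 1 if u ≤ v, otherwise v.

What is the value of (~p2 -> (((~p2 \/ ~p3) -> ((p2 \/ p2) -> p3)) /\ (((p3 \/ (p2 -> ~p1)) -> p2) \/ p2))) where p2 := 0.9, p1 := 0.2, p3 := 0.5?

~p2: Gödel ¬ of 0.9 = 0 (operand ≠ 0)
~p2: Gödel ¬ of 0.9 = 0 (operand ≠ 0)
~p3: Gödel ¬ of 0.5 = 0 (operand ≠ 0)
(~p2 \/ ~p3) = max(0, 0) = 0
(p2 \/ p2) = max(0.9, 0.9) = 0.9
((p2 \/ p2) -> p3): 0.9 > 0.5, so result = 0.5
((~p2 \/ ~p3) -> ((p2 \/ p2) -> p3)): 0 ≤ 0.5, so result = 1
~p1: Gödel ¬ of 0.2 = 0 (operand ≠ 0)
(p2 -> ~p1): 0.9 > 0, so result = 0
(p3 \/ (p2 -> ~p1)) = max(0.5, 0) = 0.5
((p3 \/ (p2 -> ~p1)) -> p2): 0.5 ≤ 0.9, so result = 1
(((p3 \/ (p2 -> ~p1)) -> p2) \/ p2) = max(1, 0.9) = 1
(((~p2 \/ ~p3) -> ((p2 \/ p2) -> p3)) /\ (((p3 \/ (p2 -> ~p1)) -> p2) \/ p2)) = min(1, 1) = 1
(~p2 -> (((~p2 \/ ~p3) -> ((p2 \/ p2) -> p3)) /\ (((p3 \/ (p2 -> ~p1)) -> p2) \/ p2))): 0 ≤ 1, so result = 1

1.00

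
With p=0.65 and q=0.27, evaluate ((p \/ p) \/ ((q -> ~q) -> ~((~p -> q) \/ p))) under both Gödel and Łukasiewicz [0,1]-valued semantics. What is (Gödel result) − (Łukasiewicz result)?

0.35

Gödel evaluation:
  (p \/ p) = max(0.65, 0.65) = 0.65
  ~q: Gödel ¬ of 0.27 = 0 (operand ≠ 0)
  (q -> ~q): 0.27 > 0, so result = 0
  ~p: Gödel ¬ of 0.65 = 0 (operand ≠ 0)
  (~p -> q): 0 ≤ 0.27, so result = 1
  ((~p -> q) \/ p) = max(1, 0.65) = 1
  ~((~p -> q) \/ p): Gödel ¬ of 1 = 0 (operand ≠ 0)
  ((q -> ~q) -> ~((~p -> q) \/ p)): 0 ≤ 0, so result = 1
  ((p \/ p) \/ ((q -> ~q) -> ~((~p -> q) \/ p))) = max(0.65, 1) = 1
  Gödel value = 1
Łukasiewicz evaluation:
  (p \/ p) = max(0.65, 0.65) = 0.65
  ~q: Łukasiewicz ¬ gives 1 − 0.27 = 0.73
  (q -> ~q): min(1, 1 − 0.27 + 0.73) = 1
  ~p: Łukasiewicz ¬ gives 1 − 0.65 = 0.35
  (~p -> q): min(1, 1 − 0.35 + 0.27) = 0.92
  ((~p -> q) \/ p) = max(0.92, 0.65) = 0.92
  ~((~p -> q) \/ p): Łukasiewicz ¬ gives 1 − 0.92 = 0.08
  ((q -> ~q) -> ~((~p -> q) \/ p)): min(1, 1 − 1 + 0.08) = 0.08
  ((p \/ p) \/ ((q -> ~q) -> ~((~p -> q) \/ p))) = max(0.65, 0.08) = 0.65
  Łukasiewicz value = 0.65
Difference: 1 − 0.65 = 0.35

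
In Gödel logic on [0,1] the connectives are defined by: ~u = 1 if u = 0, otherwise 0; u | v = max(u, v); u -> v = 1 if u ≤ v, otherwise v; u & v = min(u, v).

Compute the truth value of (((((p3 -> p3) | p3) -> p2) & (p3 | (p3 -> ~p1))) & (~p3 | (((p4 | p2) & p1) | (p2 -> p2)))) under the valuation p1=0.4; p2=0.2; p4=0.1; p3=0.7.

0.20

(p3 -> p3): 0.7 ≤ 0.7, so result = 1
((p3 -> p3) | p3) = max(1, 0.7) = 1
(((p3 -> p3) | p3) -> p2): 1 > 0.2, so result = 0.2
~p1: Gödel ¬ of 0.4 = 0 (operand ≠ 0)
(p3 -> ~p1): 0.7 > 0, so result = 0
(p3 | (p3 -> ~p1)) = max(0.7, 0) = 0.7
((((p3 -> p3) | p3) -> p2) & (p3 | (p3 -> ~p1))) = min(0.2, 0.7) = 0.2
~p3: Gödel ¬ of 0.7 = 0 (operand ≠ 0)
(p4 | p2) = max(0.1, 0.2) = 0.2
((p4 | p2) & p1) = min(0.2, 0.4) = 0.2
(p2 -> p2): 0.2 ≤ 0.2, so result = 1
(((p4 | p2) & p1) | (p2 -> p2)) = max(0.2, 1) = 1
(~p3 | (((p4 | p2) & p1) | (p2 -> p2))) = max(0, 1) = 1
(((((p3 -> p3) | p3) -> p2) & (p3 | (p3 -> ~p1))) & (~p3 | (((p4 | p2) & p1) | (p2 -> p2)))) = min(0.2, 1) = 0.2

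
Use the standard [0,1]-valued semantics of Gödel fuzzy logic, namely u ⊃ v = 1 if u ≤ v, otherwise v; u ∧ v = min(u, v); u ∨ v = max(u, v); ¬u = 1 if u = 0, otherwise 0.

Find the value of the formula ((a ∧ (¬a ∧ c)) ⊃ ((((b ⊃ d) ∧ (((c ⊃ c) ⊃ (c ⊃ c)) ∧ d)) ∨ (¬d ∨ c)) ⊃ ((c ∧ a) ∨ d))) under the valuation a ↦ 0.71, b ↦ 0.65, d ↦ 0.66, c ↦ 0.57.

¬a: Gödel ¬ of 0.71 = 0 (operand ≠ 0)
(¬a ∧ c) = min(0, 0.57) = 0
(a ∧ (¬a ∧ c)) = min(0.71, 0) = 0
(b ⊃ d): 0.65 ≤ 0.66, so result = 1
(c ⊃ c): 0.57 ≤ 0.57, so result = 1
(c ⊃ c): 0.57 ≤ 0.57, so result = 1
((c ⊃ c) ⊃ (c ⊃ c)): 1 ≤ 1, so result = 1
(((c ⊃ c) ⊃ (c ⊃ c)) ∧ d) = min(1, 0.66) = 0.66
((b ⊃ d) ∧ (((c ⊃ c) ⊃ (c ⊃ c)) ∧ d)) = min(1, 0.66) = 0.66
¬d: Gödel ¬ of 0.66 = 0 (operand ≠ 0)
(¬d ∨ c) = max(0, 0.57) = 0.57
(((b ⊃ d) ∧ (((c ⊃ c) ⊃ (c ⊃ c)) ∧ d)) ∨ (¬d ∨ c)) = max(0.66, 0.57) = 0.66
(c ∧ a) = min(0.57, 0.71) = 0.57
((c ∧ a) ∨ d) = max(0.57, 0.66) = 0.66
((((b ⊃ d) ∧ (((c ⊃ c) ⊃ (c ⊃ c)) ∧ d)) ∨ (¬d ∨ c)) ⊃ ((c ∧ a) ∨ d)): 0.66 ≤ 0.66, so result = 1
((a ∧ (¬a ∧ c)) ⊃ ((((b ⊃ d) ∧ (((c ⊃ c) ⊃ (c ⊃ c)) ∧ d)) ∨ (¬d ∨ c)) ⊃ ((c ∧ a) ∨ d))): 0 ≤ 1, so result = 1

1.00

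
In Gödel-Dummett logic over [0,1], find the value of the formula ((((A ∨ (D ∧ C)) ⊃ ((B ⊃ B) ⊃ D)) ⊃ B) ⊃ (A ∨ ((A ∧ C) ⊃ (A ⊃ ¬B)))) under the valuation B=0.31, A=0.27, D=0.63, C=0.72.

0.27

(D ∧ C) = min(0.63, 0.72) = 0.63
(A ∨ (D ∧ C)) = max(0.27, 0.63) = 0.63
(B ⊃ B): 0.31 ≤ 0.31, so result = 1
((B ⊃ B) ⊃ D): 1 > 0.63, so result = 0.63
((A ∨ (D ∧ C)) ⊃ ((B ⊃ B) ⊃ D)): 0.63 ≤ 0.63, so result = 1
(((A ∨ (D ∧ C)) ⊃ ((B ⊃ B) ⊃ D)) ⊃ B): 1 > 0.31, so result = 0.31
(A ∧ C) = min(0.27, 0.72) = 0.27
¬B: Gödel ¬ of 0.31 = 0 (operand ≠ 0)
(A ⊃ ¬B): 0.27 > 0, so result = 0
((A ∧ C) ⊃ (A ⊃ ¬B)): 0.27 > 0, so result = 0
(A ∨ ((A ∧ C) ⊃ (A ⊃ ¬B))) = max(0.27, 0) = 0.27
((((A ∨ (D ∧ C)) ⊃ ((B ⊃ B) ⊃ D)) ⊃ B) ⊃ (A ∨ ((A ∧ C) ⊃ (A ⊃ ¬B)))): 0.31 > 0.27, so result = 0.27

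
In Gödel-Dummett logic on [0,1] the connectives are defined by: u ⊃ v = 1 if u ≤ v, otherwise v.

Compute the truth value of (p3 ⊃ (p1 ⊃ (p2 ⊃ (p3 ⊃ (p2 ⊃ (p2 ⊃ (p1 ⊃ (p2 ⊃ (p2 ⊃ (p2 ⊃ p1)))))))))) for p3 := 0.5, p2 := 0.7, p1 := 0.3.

(p2 ⊃ p1): 0.7 > 0.3, so result = 0.3
(p2 ⊃ (p2 ⊃ p1)): 0.7 > 0.3, so result = 0.3
(p2 ⊃ (p2 ⊃ (p2 ⊃ p1))): 0.7 > 0.3, so result = 0.3
(p1 ⊃ (p2 ⊃ (p2 ⊃ (p2 ⊃ p1)))): 0.3 ≤ 0.3, so result = 1
(p2 ⊃ (p1 ⊃ (p2 ⊃ (p2 ⊃ (p2 ⊃ p1))))): 0.7 ≤ 1, so result = 1
(p2 ⊃ (p2 ⊃ (p1 ⊃ (p2 ⊃ (p2 ⊃ (p2 ⊃ p1)))))): 0.7 ≤ 1, so result = 1
(p3 ⊃ (p2 ⊃ (p2 ⊃ (p1 ⊃ (p2 ⊃ (p2 ⊃ (p2 ⊃ p1))))))): 0.5 ≤ 1, so result = 1
(p2 ⊃ (p3 ⊃ (p2 ⊃ (p2 ⊃ (p1 ⊃ (p2 ⊃ (p2 ⊃ (p2 ⊃ p1)))))))): 0.7 ≤ 1, so result = 1
(p1 ⊃ (p2 ⊃ (p3 ⊃ (p2 ⊃ (p2 ⊃ (p1 ⊃ (p2 ⊃ (p2 ⊃ (p2 ⊃ p1))))))))): 0.3 ≤ 1, so result = 1
(p3 ⊃ (p1 ⊃ (p2 ⊃ (p3 ⊃ (p2 ⊃ (p2 ⊃ (p1 ⊃ (p2 ⊃ (p2 ⊃ (p2 ⊃ p1)))))))))): 0.5 ≤ 1, so result = 1

1.00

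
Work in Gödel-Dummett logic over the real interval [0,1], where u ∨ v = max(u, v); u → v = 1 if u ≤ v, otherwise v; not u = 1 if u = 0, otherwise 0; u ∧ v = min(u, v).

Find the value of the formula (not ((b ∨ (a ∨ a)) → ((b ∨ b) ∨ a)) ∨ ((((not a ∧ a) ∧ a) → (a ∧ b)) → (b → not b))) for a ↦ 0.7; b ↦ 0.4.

0.00

(a ∨ a) = max(0.7, 0.7) = 0.7
(b ∨ (a ∨ a)) = max(0.4, 0.7) = 0.7
(b ∨ b) = max(0.4, 0.4) = 0.4
((b ∨ b) ∨ a) = max(0.4, 0.7) = 0.7
((b ∨ (a ∨ a)) → ((b ∨ b) ∨ a)): 0.7 ≤ 0.7, so result = 1
not ((b ∨ (a ∨ a)) → ((b ∨ b) ∨ a)): Gödel ¬ of 1 = 0 (operand ≠ 0)
not a: Gödel ¬ of 0.7 = 0 (operand ≠ 0)
(not a ∧ a) = min(0, 0.7) = 0
((not a ∧ a) ∧ a) = min(0, 0.7) = 0
(a ∧ b) = min(0.7, 0.4) = 0.4
(((not a ∧ a) ∧ a) → (a ∧ b)): 0 ≤ 0.4, so result = 1
not b: Gödel ¬ of 0.4 = 0 (operand ≠ 0)
(b → not b): 0.4 > 0, so result = 0
((((not a ∧ a) ∧ a) → (a ∧ b)) → (b → not b)): 1 > 0, so result = 0
(not ((b ∨ (a ∨ a)) → ((b ∨ b) ∨ a)) ∨ ((((not a ∧ a) ∧ a) → (a ∧ b)) → (b → not b))) = max(0, 0) = 0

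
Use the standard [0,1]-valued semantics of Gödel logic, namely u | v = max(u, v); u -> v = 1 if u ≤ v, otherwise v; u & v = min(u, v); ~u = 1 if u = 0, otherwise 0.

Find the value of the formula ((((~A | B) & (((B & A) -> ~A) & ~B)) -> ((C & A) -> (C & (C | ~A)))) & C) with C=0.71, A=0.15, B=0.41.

0.71

~A: Gödel ¬ of 0.15 = 0 (operand ≠ 0)
(~A | B) = max(0, 0.41) = 0.41
(B & A) = min(0.41, 0.15) = 0.15
~A: Gödel ¬ of 0.15 = 0 (operand ≠ 0)
((B & A) -> ~A): 0.15 > 0, so result = 0
~B: Gödel ¬ of 0.41 = 0 (operand ≠ 0)
(((B & A) -> ~A) & ~B) = min(0, 0) = 0
((~A | B) & (((B & A) -> ~A) & ~B)) = min(0.41, 0) = 0
(C & A) = min(0.71, 0.15) = 0.15
~A: Gödel ¬ of 0.15 = 0 (operand ≠ 0)
(C | ~A) = max(0.71, 0) = 0.71
(C & (C | ~A)) = min(0.71, 0.71) = 0.71
((C & A) -> (C & (C | ~A))): 0.15 ≤ 0.71, so result = 1
(((~A | B) & (((B & A) -> ~A) & ~B)) -> ((C & A) -> (C & (C | ~A)))): 0 ≤ 1, so result = 1
((((~A | B) & (((B & A) -> ~A) & ~B)) -> ((C & A) -> (C & (C | ~A)))) & C) = min(1, 0.71) = 0.71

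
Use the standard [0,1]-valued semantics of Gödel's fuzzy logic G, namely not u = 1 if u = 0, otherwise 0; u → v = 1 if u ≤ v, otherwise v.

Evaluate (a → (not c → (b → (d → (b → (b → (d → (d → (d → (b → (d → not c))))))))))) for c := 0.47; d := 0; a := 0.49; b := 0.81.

not c: Gödel ¬ of 0.47 = 0 (operand ≠ 0)
not c: Gödel ¬ of 0.47 = 0 (operand ≠ 0)
(d → not c): 0 ≤ 0, so result = 1
(b → (d → not c)): 0.81 ≤ 1, so result = 1
(d → (b → (d → not c))): 0 ≤ 1, so result = 1
(d → (d → (b → (d → not c)))): 0 ≤ 1, so result = 1
(d → (d → (d → (b → (d → not c))))): 0 ≤ 1, so result = 1
(b → (d → (d → (d → (b → (d → not c)))))): 0.81 ≤ 1, so result = 1
(b → (b → (d → (d → (d → (b → (d → not c))))))): 0.81 ≤ 1, so result = 1
(d → (b → (b → (d → (d → (d → (b → (d → not c)))))))): 0 ≤ 1, so result = 1
(b → (d → (b → (b → (d → (d → (d → (b → (d → not c))))))))): 0.81 ≤ 1, so result = 1
(not c → (b → (d → (b → (b → (d → (d → (d → (b → (d → not c)))))))))): 0 ≤ 1, so result = 1
(a → (not c → (b → (d → (b → (b → (d → (d → (d → (b → (d → not c))))))))))): 0.49 ≤ 1, so result = 1

1.00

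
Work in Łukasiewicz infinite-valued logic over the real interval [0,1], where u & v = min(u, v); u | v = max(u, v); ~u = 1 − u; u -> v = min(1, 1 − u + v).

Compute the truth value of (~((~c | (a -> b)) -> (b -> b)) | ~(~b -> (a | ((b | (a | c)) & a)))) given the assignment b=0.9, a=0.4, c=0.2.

0.00

~c: Łukasiewicz ¬ gives 1 − 0.2 = 0.8
(a -> b): min(1, 1 − 0.4 + 0.9) = 1
(~c | (a -> b)) = max(0.8, 1) = 1
(b -> b): min(1, 1 − 0.9 + 0.9) = 1
((~c | (a -> b)) -> (b -> b)): min(1, 1 − 1 + 1) = 1
~((~c | (a -> b)) -> (b -> b)): Łukasiewicz ¬ gives 1 − 1 = 0
~b: Łukasiewicz ¬ gives 1 − 0.9 = 0.1
(a | c) = max(0.4, 0.2) = 0.4
(b | (a | c)) = max(0.9, 0.4) = 0.9
((b | (a | c)) & a) = min(0.9, 0.4) = 0.4
(a | ((b | (a | c)) & a)) = max(0.4, 0.4) = 0.4
(~b -> (a | ((b | (a | c)) & a))): min(1, 1 − 0.1 + 0.4) = 1
~(~b -> (a | ((b | (a | c)) & a))): Łukasiewicz ¬ gives 1 − 1 = 0
(~((~c | (a -> b)) -> (b -> b)) | ~(~b -> (a | ((b | (a | c)) & a)))) = max(0, 0) = 0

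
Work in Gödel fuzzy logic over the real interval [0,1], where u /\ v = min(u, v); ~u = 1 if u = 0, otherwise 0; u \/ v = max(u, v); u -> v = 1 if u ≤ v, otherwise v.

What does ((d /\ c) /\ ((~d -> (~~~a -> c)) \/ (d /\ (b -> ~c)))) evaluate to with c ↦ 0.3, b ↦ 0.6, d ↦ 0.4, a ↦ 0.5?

0.30

(d /\ c) = min(0.4, 0.3) = 0.3
~d: Gödel ¬ of 0.4 = 0 (operand ≠ 0)
~a: Gödel ¬ of 0.5 = 0 (operand ≠ 0)
~~a: Gödel ¬ of 0 = 1 (operand is 0)
~~~a: Gödel ¬ of 1 = 0 (operand ≠ 0)
(~~~a -> c): 0 ≤ 0.3, so result = 1
(~d -> (~~~a -> c)): 0 ≤ 1, so result = 1
~c: Gödel ¬ of 0.3 = 0 (operand ≠ 0)
(b -> ~c): 0.6 > 0, so result = 0
(d /\ (b -> ~c)) = min(0.4, 0) = 0
((~d -> (~~~a -> c)) \/ (d /\ (b -> ~c))) = max(1, 0) = 1
((d /\ c) /\ ((~d -> (~~~a -> c)) \/ (d /\ (b -> ~c)))) = min(0.3, 1) = 0.3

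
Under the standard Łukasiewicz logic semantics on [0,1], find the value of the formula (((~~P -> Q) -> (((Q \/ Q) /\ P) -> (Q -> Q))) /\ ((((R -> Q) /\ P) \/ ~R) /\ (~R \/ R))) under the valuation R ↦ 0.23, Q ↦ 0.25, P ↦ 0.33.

0.77

~P: Łukasiewicz ¬ gives 1 − 0.33 = 0.67
~~P: Łukasiewicz ¬ gives 1 − 0.67 = 0.33
(~~P -> Q): min(1, 1 − 0.33 + 0.25) = 0.92
(Q \/ Q) = max(0.25, 0.25) = 0.25
((Q \/ Q) /\ P) = min(0.25, 0.33) = 0.25
(Q -> Q): min(1, 1 − 0.25 + 0.25) = 1
(((Q \/ Q) /\ P) -> (Q -> Q)): min(1, 1 − 0.25 + 1) = 1
((~~P -> Q) -> (((Q \/ Q) /\ P) -> (Q -> Q))): min(1, 1 − 0.92 + 1) = 1
(R -> Q): min(1, 1 − 0.23 + 0.25) = 1
((R -> Q) /\ P) = min(1, 0.33) = 0.33
~R: Łukasiewicz ¬ gives 1 − 0.23 = 0.77
(((R -> Q) /\ P) \/ ~R) = max(0.33, 0.77) = 0.77
~R: Łukasiewicz ¬ gives 1 − 0.23 = 0.77
(~R \/ R) = max(0.77, 0.23) = 0.77
((((R -> Q) /\ P) \/ ~R) /\ (~R \/ R)) = min(0.77, 0.77) = 0.77
(((~~P -> Q) -> (((Q \/ Q) /\ P) -> (Q -> Q))) /\ ((((R -> Q) /\ P) \/ ~R) /\ (~R \/ R))) = min(1, 0.77) = 0.77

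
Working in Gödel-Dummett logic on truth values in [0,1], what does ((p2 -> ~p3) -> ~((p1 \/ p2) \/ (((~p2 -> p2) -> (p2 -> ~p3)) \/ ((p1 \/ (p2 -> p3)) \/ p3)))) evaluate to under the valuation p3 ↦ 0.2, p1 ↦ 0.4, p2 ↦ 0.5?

1.00

~p3: Gödel ¬ of 0.2 = 0 (operand ≠ 0)
(p2 -> ~p3): 0.5 > 0, so result = 0
(p1 \/ p2) = max(0.4, 0.5) = 0.5
~p2: Gödel ¬ of 0.5 = 0 (operand ≠ 0)
(~p2 -> p2): 0 ≤ 0.5, so result = 1
~p3: Gödel ¬ of 0.2 = 0 (operand ≠ 0)
(p2 -> ~p3): 0.5 > 0, so result = 0
((~p2 -> p2) -> (p2 -> ~p3)): 1 > 0, so result = 0
(p2 -> p3): 0.5 > 0.2, so result = 0.2
(p1 \/ (p2 -> p3)) = max(0.4, 0.2) = 0.4
((p1 \/ (p2 -> p3)) \/ p3) = max(0.4, 0.2) = 0.4
(((~p2 -> p2) -> (p2 -> ~p3)) \/ ((p1 \/ (p2 -> p3)) \/ p3)) = max(0, 0.4) = 0.4
((p1 \/ p2) \/ (((~p2 -> p2) -> (p2 -> ~p3)) \/ ((p1 \/ (p2 -> p3)) \/ p3))) = max(0.5, 0.4) = 0.5
~((p1 \/ p2) \/ (((~p2 -> p2) -> (p2 -> ~p3)) \/ ((p1 \/ (p2 -> p3)) \/ p3))): Gödel ¬ of 0.5 = 0 (operand ≠ 0)
((p2 -> ~p3) -> ~((p1 \/ p2) \/ (((~p2 -> p2) -> (p2 -> ~p3)) \/ ((p1 \/ (p2 -> p3)) \/ p3)))): 0 ≤ 0, so result = 1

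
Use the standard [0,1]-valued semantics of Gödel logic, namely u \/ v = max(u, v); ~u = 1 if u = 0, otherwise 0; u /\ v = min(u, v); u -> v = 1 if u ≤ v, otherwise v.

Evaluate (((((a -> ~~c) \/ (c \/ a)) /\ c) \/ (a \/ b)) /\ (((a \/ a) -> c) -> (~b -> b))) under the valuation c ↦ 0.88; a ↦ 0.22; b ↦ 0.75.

~c: Gödel ¬ of 0.88 = 0 (operand ≠ 0)
~~c: Gödel ¬ of 0 = 1 (operand is 0)
(a -> ~~c): 0.22 ≤ 1, so result = 1
(c \/ a) = max(0.88, 0.22) = 0.88
((a -> ~~c) \/ (c \/ a)) = max(1, 0.88) = 1
(((a -> ~~c) \/ (c \/ a)) /\ c) = min(1, 0.88) = 0.88
(a \/ b) = max(0.22, 0.75) = 0.75
((((a -> ~~c) \/ (c \/ a)) /\ c) \/ (a \/ b)) = max(0.88, 0.75) = 0.88
(a \/ a) = max(0.22, 0.22) = 0.22
((a \/ a) -> c): 0.22 ≤ 0.88, so result = 1
~b: Gödel ¬ of 0.75 = 0 (operand ≠ 0)
(~b -> b): 0 ≤ 0.75, so result = 1
(((a \/ a) -> c) -> (~b -> b)): 1 ≤ 1, so result = 1
(((((a -> ~~c) \/ (c \/ a)) /\ c) \/ (a \/ b)) /\ (((a \/ a) -> c) -> (~b -> b))) = min(0.88, 1) = 0.88

0.88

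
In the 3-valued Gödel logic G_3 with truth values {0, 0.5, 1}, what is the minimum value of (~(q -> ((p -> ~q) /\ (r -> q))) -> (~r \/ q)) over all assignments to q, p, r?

The minimum is attained at q = 0.5, p = 0.5, r = 0.5:
  ~q: Gödel ¬ of 0.5 = 0 (operand ≠ 0)
  (p -> ~q): 0.5 > 0, so result = 0
  (r -> q): 0.5 ≤ 0.5, so result = 1
  ((p -> ~q) /\ (r -> q)) = min(0, 1) = 0
  (q -> ((p -> ~q) /\ (r -> q))): 0.5 > 0, so result = 0
  ~(q -> ((p -> ~q) /\ (r -> q))): Gödel ¬ of 0 = 1 (operand is 0)
  ~r: Gödel ¬ of 0.5 = 0 (operand ≠ 0)
  (~r \/ q) = max(0, 0.5) = 0.5
  (~(q -> ((p -> ~q) /\ (r -> q))) -> (~r \/ q)): 1 > 0.5, so result = 0.5
Checking all 27 assignments confirms none give a value below 0.50.

0.50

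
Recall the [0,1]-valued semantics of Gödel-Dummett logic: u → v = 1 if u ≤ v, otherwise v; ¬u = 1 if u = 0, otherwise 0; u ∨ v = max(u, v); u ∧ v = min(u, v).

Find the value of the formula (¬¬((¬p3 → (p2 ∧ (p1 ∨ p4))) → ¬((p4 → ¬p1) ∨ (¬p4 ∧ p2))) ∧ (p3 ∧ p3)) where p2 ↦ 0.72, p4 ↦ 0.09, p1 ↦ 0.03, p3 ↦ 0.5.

0.50

¬p3: Gödel ¬ of 0.5 = 0 (operand ≠ 0)
(p1 ∨ p4) = max(0.03, 0.09) = 0.09
(p2 ∧ (p1 ∨ p4)) = min(0.72, 0.09) = 0.09
(¬p3 → (p2 ∧ (p1 ∨ p4))): 0 ≤ 0.09, so result = 1
¬p1: Gödel ¬ of 0.03 = 0 (operand ≠ 0)
(p4 → ¬p1): 0.09 > 0, so result = 0
¬p4: Gödel ¬ of 0.09 = 0 (operand ≠ 0)
(¬p4 ∧ p2) = min(0, 0.72) = 0
((p4 → ¬p1) ∨ (¬p4 ∧ p2)) = max(0, 0) = 0
¬((p4 → ¬p1) ∨ (¬p4 ∧ p2)): Gödel ¬ of 0 = 1 (operand is 0)
((¬p3 → (p2 ∧ (p1 ∨ p4))) → ¬((p4 → ¬p1) ∨ (¬p4 ∧ p2))): 1 ≤ 1, so result = 1
¬((¬p3 → (p2 ∧ (p1 ∨ p4))) → ¬((p4 → ¬p1) ∨ (¬p4 ∧ p2))): Gödel ¬ of 1 = 0 (operand ≠ 0)
¬¬((¬p3 → (p2 ∧ (p1 ∨ p4))) → ¬((p4 → ¬p1) ∨ (¬p4 ∧ p2))): Gödel ¬ of 0 = 1 (operand is 0)
(p3 ∧ p3) = min(0.5, 0.5) = 0.5
(¬¬((¬p3 → (p2 ∧ (p1 ∨ p4))) → ¬((p4 → ¬p1) ∨ (¬p4 ∧ p2))) ∧ (p3 ∧ p3)) = min(1, 0.5) = 0.5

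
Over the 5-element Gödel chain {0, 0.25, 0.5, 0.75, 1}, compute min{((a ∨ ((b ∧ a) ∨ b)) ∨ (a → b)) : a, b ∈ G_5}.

0.25

The minimum is attained at a = 0.25, b = 0:
  (b ∧ a) = min(0, 0.25) = 0
  ((b ∧ a) ∨ b) = max(0, 0) = 0
  (a ∨ ((b ∧ a) ∨ b)) = max(0.25, 0) = 0.25
  (a → b): 0.25 > 0, so result = 0
  ((a ∨ ((b ∧ a) ∨ b)) ∨ (a → b)) = max(0.25, 0) = 0.25
Checking all 25 assignments confirms none give a value below 0.25.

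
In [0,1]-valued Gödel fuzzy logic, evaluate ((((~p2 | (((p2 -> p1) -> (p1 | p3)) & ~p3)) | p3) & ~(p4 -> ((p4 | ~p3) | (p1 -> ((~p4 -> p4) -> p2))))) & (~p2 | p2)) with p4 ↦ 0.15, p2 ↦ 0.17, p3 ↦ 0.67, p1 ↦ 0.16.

0.00

~p2: Gödel ¬ of 0.17 = 0 (operand ≠ 0)
(p2 -> p1): 0.17 > 0.16, so result = 0.16
(p1 | p3) = max(0.16, 0.67) = 0.67
((p2 -> p1) -> (p1 | p3)): 0.16 ≤ 0.67, so result = 1
~p3: Gödel ¬ of 0.67 = 0 (operand ≠ 0)
(((p2 -> p1) -> (p1 | p3)) & ~p3) = min(1, 0) = 0
(~p2 | (((p2 -> p1) -> (p1 | p3)) & ~p3)) = max(0, 0) = 0
((~p2 | (((p2 -> p1) -> (p1 | p3)) & ~p3)) | p3) = max(0, 0.67) = 0.67
~p3: Gödel ¬ of 0.67 = 0 (operand ≠ 0)
(p4 | ~p3) = max(0.15, 0) = 0.15
~p4: Gödel ¬ of 0.15 = 0 (operand ≠ 0)
(~p4 -> p4): 0 ≤ 0.15, so result = 1
((~p4 -> p4) -> p2): 1 > 0.17, so result = 0.17
(p1 -> ((~p4 -> p4) -> p2)): 0.16 ≤ 0.17, so result = 1
((p4 | ~p3) | (p1 -> ((~p4 -> p4) -> p2))) = max(0.15, 1) = 1
(p4 -> ((p4 | ~p3) | (p1 -> ((~p4 -> p4) -> p2)))): 0.15 ≤ 1, so result = 1
~(p4 -> ((p4 | ~p3) | (p1 -> ((~p4 -> p4) -> p2)))): Gödel ¬ of 1 = 0 (operand ≠ 0)
(((~p2 | (((p2 -> p1) -> (p1 | p3)) & ~p3)) | p3) & ~(p4 -> ((p4 | ~p3) | (p1 -> ((~p4 -> p4) -> p2))))) = min(0.67, 0) = 0
~p2: Gödel ¬ of 0.17 = 0 (operand ≠ 0)
(~p2 | p2) = max(0, 0.17) = 0.17
((((~p2 | (((p2 -> p1) -> (p1 | p3)) & ~p3)) | p3) & ~(p4 -> ((p4 | ~p3) | (p1 -> ((~p4 -> p4) -> p2))))) & (~p2 | p2)) = min(0, 0.17) = 0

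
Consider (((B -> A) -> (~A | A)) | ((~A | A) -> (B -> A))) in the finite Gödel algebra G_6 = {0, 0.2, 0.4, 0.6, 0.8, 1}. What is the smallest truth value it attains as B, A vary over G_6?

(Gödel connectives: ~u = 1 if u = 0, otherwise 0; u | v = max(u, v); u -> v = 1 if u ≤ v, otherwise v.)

1.00

Every assignment gives 1. For instance at B = 0, A = 0:
  (B -> A): 0 ≤ 0, so result = 1
  ~A: Gödel ¬ of 0 = 1 (operand is 0)
  (~A | A) = max(1, 0) = 1
  ((B -> A) -> (~A | A)): 1 ≤ 1, so result = 1
  ~A: Gödel ¬ of 0 = 1 (operand is 0)
  (~A | A) = max(1, 0) = 1
  (B -> A): 0 ≤ 0, so result = 1
  ((~A | A) -> (B -> A)): 1 ≤ 1, so result = 1
  (((B -> A) -> (~A | A)) | ((~A | A) -> (B -> A))) = max(1, 1) = 1
All 36 assignments give value 1 — the formula is a G_6-tautology.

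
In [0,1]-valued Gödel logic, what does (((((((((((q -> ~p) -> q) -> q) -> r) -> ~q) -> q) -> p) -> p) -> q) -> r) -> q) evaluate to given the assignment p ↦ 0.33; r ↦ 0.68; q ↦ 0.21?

~p: Gödel ¬ of 0.33 = 0 (operand ≠ 0)
(q -> ~p): 0.21 > 0, so result = 0
((q -> ~p) -> q): 0 ≤ 0.21, so result = 1
(((q -> ~p) -> q) -> q): 1 > 0.21, so result = 0.21
((((q -> ~p) -> q) -> q) -> r): 0.21 ≤ 0.68, so result = 1
~q: Gödel ¬ of 0.21 = 0 (operand ≠ 0)
(((((q -> ~p) -> q) -> q) -> r) -> ~q): 1 > 0, so result = 0
((((((q -> ~p) -> q) -> q) -> r) -> ~q) -> q): 0 ≤ 0.21, so result = 1
(((((((q -> ~p) -> q) -> q) -> r) -> ~q) -> q) -> p): 1 > 0.33, so result = 0.33
((((((((q -> ~p) -> q) -> q) -> r) -> ~q) -> q) -> p) -> p): 0.33 ≤ 0.33, so result = 1
(((((((((q -> ~p) -> q) -> q) -> r) -> ~q) -> q) -> p) -> p) -> q): 1 > 0.21, so result = 0.21
((((((((((q -> ~p) -> q) -> q) -> r) -> ~q) -> q) -> p) -> p) -> q) -> r): 0.21 ≤ 0.68, so result = 1
(((((((((((q -> ~p) -> q) -> q) -> r) -> ~q) -> q) -> p) -> p) -> q) -> r) -> q): 1 > 0.21, so result = 0.21

0.21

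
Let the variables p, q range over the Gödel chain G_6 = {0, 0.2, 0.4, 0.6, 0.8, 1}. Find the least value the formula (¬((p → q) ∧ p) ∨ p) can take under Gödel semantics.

0.20

The minimum is attained at p = 0.2, q = 0.2:
  (p → q): 0.2 ≤ 0.2, so result = 1
  ((p → q) ∧ p) = min(1, 0.2) = 0.2
  ¬((p → q) ∧ p): Gödel ¬ of 0.2 = 0 (operand ≠ 0)
  (¬((p → q) ∧ p) ∨ p) = max(0, 0.2) = 0.2
Checking all 36 assignments confirms none give a value below 0.20.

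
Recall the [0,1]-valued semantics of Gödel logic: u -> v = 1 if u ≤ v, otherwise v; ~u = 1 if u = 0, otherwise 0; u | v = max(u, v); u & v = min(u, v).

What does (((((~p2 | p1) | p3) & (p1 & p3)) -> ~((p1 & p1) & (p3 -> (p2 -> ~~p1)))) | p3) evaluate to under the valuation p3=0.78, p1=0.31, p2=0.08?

~p2: Gödel ¬ of 0.08 = 0 (operand ≠ 0)
(~p2 | p1) = max(0, 0.31) = 0.31
((~p2 | p1) | p3) = max(0.31, 0.78) = 0.78
(p1 & p3) = min(0.31, 0.78) = 0.31
(((~p2 | p1) | p3) & (p1 & p3)) = min(0.78, 0.31) = 0.31
(p1 & p1) = min(0.31, 0.31) = 0.31
~p1: Gödel ¬ of 0.31 = 0 (operand ≠ 0)
~~p1: Gödel ¬ of 0 = 1 (operand is 0)
(p2 -> ~~p1): 0.08 ≤ 1, so result = 1
(p3 -> (p2 -> ~~p1)): 0.78 ≤ 1, so result = 1
((p1 & p1) & (p3 -> (p2 -> ~~p1))) = min(0.31, 1) = 0.31
~((p1 & p1) & (p3 -> (p2 -> ~~p1))): Gödel ¬ of 0.31 = 0 (operand ≠ 0)
((((~p2 | p1) | p3) & (p1 & p3)) -> ~((p1 & p1) & (p3 -> (p2 -> ~~p1)))): 0.31 > 0, so result = 0
(((((~p2 | p1) | p3) & (p1 & p3)) -> ~((p1 & p1) & (p3 -> (p2 -> ~~p1)))) | p3) = max(0, 0.78) = 0.78

0.78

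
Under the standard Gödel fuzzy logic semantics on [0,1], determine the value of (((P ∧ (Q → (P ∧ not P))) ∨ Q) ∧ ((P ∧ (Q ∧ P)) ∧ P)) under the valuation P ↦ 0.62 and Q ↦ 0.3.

not P: Gödel ¬ of 0.62 = 0 (operand ≠ 0)
(P ∧ not P) = min(0.62, 0) = 0
(Q → (P ∧ not P)): 0.3 > 0, so result = 0
(P ∧ (Q → (P ∧ not P))) = min(0.62, 0) = 0
((P ∧ (Q → (P ∧ not P))) ∨ Q) = max(0, 0.3) = 0.3
(Q ∧ P) = min(0.3, 0.62) = 0.3
(P ∧ (Q ∧ P)) = min(0.62, 0.3) = 0.3
((P ∧ (Q ∧ P)) ∧ P) = min(0.3, 0.62) = 0.3
(((P ∧ (Q → (P ∧ not P))) ∨ Q) ∧ ((P ∧ (Q ∧ P)) ∧ P)) = min(0.3, 0.3) = 0.3

0.30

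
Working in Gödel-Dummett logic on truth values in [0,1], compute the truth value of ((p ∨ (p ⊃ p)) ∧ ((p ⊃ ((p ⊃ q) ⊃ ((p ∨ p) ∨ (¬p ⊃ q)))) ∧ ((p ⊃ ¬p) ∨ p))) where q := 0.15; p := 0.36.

0.36

(p ⊃ p): 0.36 ≤ 0.36, so result = 1
(p ∨ (p ⊃ p)) = max(0.36, 1) = 1
(p ⊃ q): 0.36 > 0.15, so result = 0.15
(p ∨ p) = max(0.36, 0.36) = 0.36
¬p: Gödel ¬ of 0.36 = 0 (operand ≠ 0)
(¬p ⊃ q): 0 ≤ 0.15, so result = 1
((p ∨ p) ∨ (¬p ⊃ q)) = max(0.36, 1) = 1
((p ⊃ q) ⊃ ((p ∨ p) ∨ (¬p ⊃ q))): 0.15 ≤ 1, so result = 1
(p ⊃ ((p ⊃ q) ⊃ ((p ∨ p) ∨ (¬p ⊃ q)))): 0.36 ≤ 1, so result = 1
¬p: Gödel ¬ of 0.36 = 0 (operand ≠ 0)
(p ⊃ ¬p): 0.36 > 0, so result = 0
((p ⊃ ¬p) ∨ p) = max(0, 0.36) = 0.36
((p ⊃ ((p ⊃ q) ⊃ ((p ∨ p) ∨ (¬p ⊃ q)))) ∧ ((p ⊃ ¬p) ∨ p)) = min(1, 0.36) = 0.36
((p ∨ (p ⊃ p)) ∧ ((p ⊃ ((p ⊃ q) ⊃ ((p ∨ p) ∨ (¬p ⊃ q)))) ∧ ((p ⊃ ¬p) ∨ p))) = min(1, 0.36) = 0.36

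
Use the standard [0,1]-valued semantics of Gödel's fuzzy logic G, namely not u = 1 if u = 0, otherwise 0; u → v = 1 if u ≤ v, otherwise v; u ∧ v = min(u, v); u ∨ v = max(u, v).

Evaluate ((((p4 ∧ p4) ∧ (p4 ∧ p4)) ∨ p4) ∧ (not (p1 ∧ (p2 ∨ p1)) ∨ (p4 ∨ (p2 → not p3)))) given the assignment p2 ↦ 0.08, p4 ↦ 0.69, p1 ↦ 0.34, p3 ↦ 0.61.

0.69

(p4 ∧ p4) = min(0.69, 0.69) = 0.69
(p4 ∧ p4) = min(0.69, 0.69) = 0.69
((p4 ∧ p4) ∧ (p4 ∧ p4)) = min(0.69, 0.69) = 0.69
(((p4 ∧ p4) ∧ (p4 ∧ p4)) ∨ p4) = max(0.69, 0.69) = 0.69
(p2 ∨ p1) = max(0.08, 0.34) = 0.34
(p1 ∧ (p2 ∨ p1)) = min(0.34, 0.34) = 0.34
not (p1 ∧ (p2 ∨ p1)): Gödel ¬ of 0.34 = 0 (operand ≠ 0)
not p3: Gödel ¬ of 0.61 = 0 (operand ≠ 0)
(p2 → not p3): 0.08 > 0, so result = 0
(p4 ∨ (p2 → not p3)) = max(0.69, 0) = 0.69
(not (p1 ∧ (p2 ∨ p1)) ∨ (p4 ∨ (p2 → not p3))) = max(0, 0.69) = 0.69
((((p4 ∧ p4) ∧ (p4 ∧ p4)) ∨ p4) ∧ (not (p1 ∧ (p2 ∨ p1)) ∨ (p4 ∨ (p2 → not p3)))) = min(0.69, 0.69) = 0.69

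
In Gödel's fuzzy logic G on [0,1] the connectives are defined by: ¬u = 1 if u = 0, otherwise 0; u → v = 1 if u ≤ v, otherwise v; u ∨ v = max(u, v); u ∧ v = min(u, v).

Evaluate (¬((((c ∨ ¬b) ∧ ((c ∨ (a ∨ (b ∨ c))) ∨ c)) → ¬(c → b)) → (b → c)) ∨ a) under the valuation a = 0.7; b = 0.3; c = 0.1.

¬b: Gödel ¬ of 0.3 = 0 (operand ≠ 0)
(c ∨ ¬b) = max(0.1, 0) = 0.1
(b ∨ c) = max(0.3, 0.1) = 0.3
(a ∨ (b ∨ c)) = max(0.7, 0.3) = 0.7
(c ∨ (a ∨ (b ∨ c))) = max(0.1, 0.7) = 0.7
((c ∨ (a ∨ (b ∨ c))) ∨ c) = max(0.7, 0.1) = 0.7
((c ∨ ¬b) ∧ ((c ∨ (a ∨ (b ∨ c))) ∨ c)) = min(0.1, 0.7) = 0.1
(c → b): 0.1 ≤ 0.3, so result = 1
¬(c → b): Gödel ¬ of 1 = 0 (operand ≠ 0)
(((c ∨ ¬b) ∧ ((c ∨ (a ∨ (b ∨ c))) ∨ c)) → ¬(c → b)): 0.1 > 0, so result = 0
(b → c): 0.3 > 0.1, so result = 0.1
((((c ∨ ¬b) ∧ ((c ∨ (a ∨ (b ∨ c))) ∨ c)) → ¬(c → b)) → (b → c)): 0 ≤ 0.1, so result = 1
¬((((c ∨ ¬b) ∧ ((c ∨ (a ∨ (b ∨ c))) ∨ c)) → ¬(c → b)) → (b → c)): Gödel ¬ of 1 = 0 (operand ≠ 0)
(¬((((c ∨ ¬b) ∧ ((c ∨ (a ∨ (b ∨ c))) ∨ c)) → ¬(c → b)) → (b → c)) ∨ a) = max(0, 0.7) = 0.7

0.70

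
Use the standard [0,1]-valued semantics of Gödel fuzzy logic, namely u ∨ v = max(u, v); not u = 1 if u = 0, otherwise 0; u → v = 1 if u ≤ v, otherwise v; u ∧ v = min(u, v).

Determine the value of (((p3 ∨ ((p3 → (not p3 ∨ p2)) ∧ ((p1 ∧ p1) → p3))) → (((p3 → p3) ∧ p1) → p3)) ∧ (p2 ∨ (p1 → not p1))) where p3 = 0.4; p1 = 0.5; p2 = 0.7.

not p3: Gödel ¬ of 0.4 = 0 (operand ≠ 0)
(not p3 ∨ p2) = max(0, 0.7) = 0.7
(p3 → (not p3 ∨ p2)): 0.4 ≤ 0.7, so result = 1
(p1 ∧ p1) = min(0.5, 0.5) = 0.5
((p1 ∧ p1) → p3): 0.5 > 0.4, so result = 0.4
((p3 → (not p3 ∨ p2)) ∧ ((p1 ∧ p1) → p3)) = min(1, 0.4) = 0.4
(p3 ∨ ((p3 → (not p3 ∨ p2)) ∧ ((p1 ∧ p1) → p3))) = max(0.4, 0.4) = 0.4
(p3 → p3): 0.4 ≤ 0.4, so result = 1
((p3 → p3) ∧ p1) = min(1, 0.5) = 0.5
(((p3 → p3) ∧ p1) → p3): 0.5 > 0.4, so result = 0.4
((p3 ∨ ((p3 → (not p3 ∨ p2)) ∧ ((p1 ∧ p1) → p3))) → (((p3 → p3) ∧ p1) → p3)): 0.4 ≤ 0.4, so result = 1
not p1: Gödel ¬ of 0.5 = 0 (operand ≠ 0)
(p1 → not p1): 0.5 > 0, so result = 0
(p2 ∨ (p1 → not p1)) = max(0.7, 0) = 0.7
(((p3 ∨ ((p3 → (not p3 ∨ p2)) ∧ ((p1 ∧ p1) → p3))) → (((p3 → p3) ∧ p1) → p3)) ∧ (p2 ∨ (p1 → not p1))) = min(1, 0.7) = 0.7

0.70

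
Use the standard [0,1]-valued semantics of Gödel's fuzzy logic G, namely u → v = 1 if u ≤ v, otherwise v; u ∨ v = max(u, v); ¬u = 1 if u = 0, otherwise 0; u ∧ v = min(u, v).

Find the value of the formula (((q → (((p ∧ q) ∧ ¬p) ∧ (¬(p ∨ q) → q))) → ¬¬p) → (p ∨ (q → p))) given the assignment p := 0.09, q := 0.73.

(p ∧ q) = min(0.09, 0.73) = 0.09
¬p: Gödel ¬ of 0.09 = 0 (operand ≠ 0)
((p ∧ q) ∧ ¬p) = min(0.09, 0) = 0
(p ∨ q) = max(0.09, 0.73) = 0.73
¬(p ∨ q): Gödel ¬ of 0.73 = 0 (operand ≠ 0)
(¬(p ∨ q) → q): 0 ≤ 0.73, so result = 1
(((p ∧ q) ∧ ¬p) ∧ (¬(p ∨ q) → q)) = min(0, 1) = 0
(q → (((p ∧ q) ∧ ¬p) ∧ (¬(p ∨ q) → q))): 0.73 > 0, so result = 0
¬p: Gödel ¬ of 0.09 = 0 (operand ≠ 0)
¬¬p: Gödel ¬ of 0 = 1 (operand is 0)
((q → (((p ∧ q) ∧ ¬p) ∧ (¬(p ∨ q) → q))) → ¬¬p): 0 ≤ 1, so result = 1
(q → p): 0.73 > 0.09, so result = 0.09
(p ∨ (q → p)) = max(0.09, 0.09) = 0.09
(((q → (((p ∧ q) ∧ ¬p) ∧ (¬(p ∨ q) → q))) → ¬¬p) → (p ∨ (q → p))): 1 > 0.09, so result = 0.09

0.09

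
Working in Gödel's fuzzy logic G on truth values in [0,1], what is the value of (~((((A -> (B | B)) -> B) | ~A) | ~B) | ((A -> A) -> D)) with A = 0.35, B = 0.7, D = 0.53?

0.53

(B | B) = max(0.7, 0.7) = 0.7
(A -> (B | B)): 0.35 ≤ 0.7, so result = 1
((A -> (B | B)) -> B): 1 > 0.7, so result = 0.7
~A: Gödel ¬ of 0.35 = 0 (operand ≠ 0)
(((A -> (B | B)) -> B) | ~A) = max(0.7, 0) = 0.7
~B: Gödel ¬ of 0.7 = 0 (operand ≠ 0)
((((A -> (B | B)) -> B) | ~A) | ~B) = max(0.7, 0) = 0.7
~((((A -> (B | B)) -> B) | ~A) | ~B): Gödel ¬ of 0.7 = 0 (operand ≠ 0)
(A -> A): 0.35 ≤ 0.35, so result = 1
((A -> A) -> D): 1 > 0.53, so result = 0.53
(~((((A -> (B | B)) -> B) | ~A) | ~B) | ((A -> A) -> D)) = max(0, 0.53) = 0.53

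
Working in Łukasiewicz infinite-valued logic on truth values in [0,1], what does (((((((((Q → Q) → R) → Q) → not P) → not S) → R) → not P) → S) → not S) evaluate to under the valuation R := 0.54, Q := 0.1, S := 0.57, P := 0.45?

0.43

(Q → Q): min(1, 1 − 0.1 + 0.1) = 1
((Q → Q) → R): min(1, 1 − 1 + 0.54) = 0.54
(((Q → Q) → R) → Q): min(1, 1 − 0.54 + 0.1) = 0.56
not P: Łukasiewicz ¬ gives 1 − 0.45 = 0.55
((((Q → Q) → R) → Q) → not P): min(1, 1 − 0.56 + 0.55) = 0.99
not S: Łukasiewicz ¬ gives 1 − 0.57 = 0.43
(((((Q → Q) → R) → Q) → not P) → not S): min(1, 1 − 0.99 + 0.43) = 0.44
((((((Q → Q) → R) → Q) → not P) → not S) → R): min(1, 1 − 0.44 + 0.54) = 1
not P: Łukasiewicz ¬ gives 1 − 0.45 = 0.55
(((((((Q → Q) → R) → Q) → not P) → not S) → R) → not P): min(1, 1 − 1 + 0.55) = 0.55
((((((((Q → Q) → R) → Q) → not P) → not S) → R) → not P) → S): min(1, 1 − 0.55 + 0.57) = 1
not S: Łukasiewicz ¬ gives 1 − 0.57 = 0.43
(((((((((Q → Q) → R) → Q) → not P) → not S) → R) → not P) → S) → not S): min(1, 1 − 1 + 0.43) = 0.43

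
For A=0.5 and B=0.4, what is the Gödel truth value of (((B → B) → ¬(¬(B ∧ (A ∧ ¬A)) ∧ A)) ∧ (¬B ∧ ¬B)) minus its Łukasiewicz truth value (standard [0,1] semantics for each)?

-0.50

Gödel evaluation:
  (B → B): 0.4 ≤ 0.4, so result = 1
  ¬A: Gödel ¬ of 0.5 = 0 (operand ≠ 0)
  (A ∧ ¬A) = min(0.5, 0) = 0
  (B ∧ (A ∧ ¬A)) = min(0.4, 0) = 0
  ¬(B ∧ (A ∧ ¬A)): Gödel ¬ of 0 = 1 (operand is 0)
  (¬(B ∧ (A ∧ ¬A)) ∧ A) = min(1, 0.5) = 0.5
  ¬(¬(B ∧ (A ∧ ¬A)) ∧ A): Gödel ¬ of 0.5 = 0 (operand ≠ 0)
  ((B → B) → ¬(¬(B ∧ (A ∧ ¬A)) ∧ A)): 1 > 0, so result = 0
  ¬B: Gödel ¬ of 0.4 = 0 (operand ≠ 0)
  ¬B: Gödel ¬ of 0.4 = 0 (operand ≠ 0)
  (¬B ∧ ¬B) = min(0, 0) = 0
  (((B → B) → ¬(¬(B ∧ (A ∧ ¬A)) ∧ A)) ∧ (¬B ∧ ¬B)) = min(0, 0) = 0
  Gödel value = 0
Łukasiewicz evaluation:
  (B → B): min(1, 1 − 0.4 + 0.4) = 1
  ¬A: Łukasiewicz ¬ gives 1 − 0.5 = 0.5
  (A ∧ ¬A) = min(0.5, 0.5) = 0.5
  (B ∧ (A ∧ ¬A)) = min(0.4, 0.5) = 0.4
  ¬(B ∧ (A ∧ ¬A)): Łukasiewicz ¬ gives 1 − 0.4 = 0.6
  (¬(B ∧ (A ∧ ¬A)) ∧ A) = min(0.6, 0.5) = 0.5
  ¬(¬(B ∧ (A ∧ ¬A)) ∧ A): Łukasiewicz ¬ gives 1 − 0.5 = 0.5
  ((B → B) → ¬(¬(B ∧ (A ∧ ¬A)) ∧ A)): min(1, 1 − 1 + 0.5) = 0.5
  ¬B: Łukasiewicz ¬ gives 1 − 0.4 = 0.6
  ¬B: Łukasiewicz ¬ gives 1 − 0.4 = 0.6
  (¬B ∧ ¬B) = min(0.6, 0.6) = 0.6
  (((B → B) → ¬(¬(B ∧ (A ∧ ¬A)) ∧ A)) ∧ (¬B ∧ ¬B)) = min(0.5, 0.6) = 0.5
  Łukasiewicz value = 0.5
Difference: 0 − 0.5 = -0.50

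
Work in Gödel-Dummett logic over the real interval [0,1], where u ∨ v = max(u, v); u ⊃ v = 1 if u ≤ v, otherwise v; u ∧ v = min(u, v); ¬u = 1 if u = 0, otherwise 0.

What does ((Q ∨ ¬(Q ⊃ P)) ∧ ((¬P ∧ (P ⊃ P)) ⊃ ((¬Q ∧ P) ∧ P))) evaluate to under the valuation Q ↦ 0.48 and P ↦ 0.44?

(Q ⊃ P): 0.48 > 0.44, so result = 0.44
¬(Q ⊃ P): Gödel ¬ of 0.44 = 0 (operand ≠ 0)
(Q ∨ ¬(Q ⊃ P)) = max(0.48, 0) = 0.48
¬P: Gödel ¬ of 0.44 = 0 (operand ≠ 0)
(P ⊃ P): 0.44 ≤ 0.44, so result = 1
(¬P ∧ (P ⊃ P)) = min(0, 1) = 0
¬Q: Gödel ¬ of 0.48 = 0 (operand ≠ 0)
(¬Q ∧ P) = min(0, 0.44) = 0
((¬Q ∧ P) ∧ P) = min(0, 0.44) = 0
((¬P ∧ (P ⊃ P)) ⊃ ((¬Q ∧ P) ∧ P)): 0 ≤ 0, so result = 1
((Q ∨ ¬(Q ⊃ P)) ∧ ((¬P ∧ (P ⊃ P)) ⊃ ((¬Q ∧ P) ∧ P))) = min(0.48, 1) = 0.48

0.48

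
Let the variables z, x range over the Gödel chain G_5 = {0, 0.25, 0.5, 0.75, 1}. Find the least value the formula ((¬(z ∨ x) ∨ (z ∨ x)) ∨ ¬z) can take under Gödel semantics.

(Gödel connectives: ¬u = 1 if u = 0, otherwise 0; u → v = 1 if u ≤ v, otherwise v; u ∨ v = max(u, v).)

The minimum is attained at z = 0.25, x = 0:
  (z ∨ x) = max(0.25, 0) = 0.25
  ¬(z ∨ x): Gödel ¬ of 0.25 = 0 (operand ≠ 0)
  (z ∨ x) = max(0.25, 0) = 0.25
  (¬(z ∨ x) ∨ (z ∨ x)) = max(0, 0.25) = 0.25
  ¬z: Gödel ¬ of 0.25 = 0 (operand ≠ 0)
  ((¬(z ∨ x) ∨ (z ∨ x)) ∨ ¬z) = max(0.25, 0) = 0.25
Checking all 25 assignments confirms none give a value below 0.25.

0.25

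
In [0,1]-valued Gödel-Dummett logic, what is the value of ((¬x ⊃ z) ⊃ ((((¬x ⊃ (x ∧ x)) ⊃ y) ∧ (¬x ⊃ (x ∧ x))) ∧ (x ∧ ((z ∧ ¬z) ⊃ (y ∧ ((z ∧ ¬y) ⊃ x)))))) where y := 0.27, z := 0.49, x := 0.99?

0.27

¬x: Gödel ¬ of 0.99 = 0 (operand ≠ 0)
(¬x ⊃ z): 0 ≤ 0.49, so result = 1
¬x: Gödel ¬ of 0.99 = 0 (operand ≠ 0)
(x ∧ x) = min(0.99, 0.99) = 0.99
(¬x ⊃ (x ∧ x)): 0 ≤ 0.99, so result = 1
((¬x ⊃ (x ∧ x)) ⊃ y): 1 > 0.27, so result = 0.27
¬x: Gödel ¬ of 0.99 = 0 (operand ≠ 0)
(x ∧ x) = min(0.99, 0.99) = 0.99
(¬x ⊃ (x ∧ x)): 0 ≤ 0.99, so result = 1
(((¬x ⊃ (x ∧ x)) ⊃ y) ∧ (¬x ⊃ (x ∧ x))) = min(0.27, 1) = 0.27
¬z: Gödel ¬ of 0.49 = 0 (operand ≠ 0)
(z ∧ ¬z) = min(0.49, 0) = 0
¬y: Gödel ¬ of 0.27 = 0 (operand ≠ 0)
(z ∧ ¬y) = min(0.49, 0) = 0
((z ∧ ¬y) ⊃ x): 0 ≤ 0.99, so result = 1
(y ∧ ((z ∧ ¬y) ⊃ x)) = min(0.27, 1) = 0.27
((z ∧ ¬z) ⊃ (y ∧ ((z ∧ ¬y) ⊃ x))): 0 ≤ 0.27, so result = 1
(x ∧ ((z ∧ ¬z) ⊃ (y ∧ ((z ∧ ¬y) ⊃ x)))) = min(0.99, 1) = 0.99
((((¬x ⊃ (x ∧ x)) ⊃ y) ∧ (¬x ⊃ (x ∧ x))) ∧ (x ∧ ((z ∧ ¬z) ⊃ (y ∧ ((z ∧ ¬y) ⊃ x))))) = min(0.27, 0.99) = 0.27
((¬x ⊃ z) ⊃ ((((¬x ⊃ (x ∧ x)) ⊃ y) ∧ (¬x ⊃ (x ∧ x))) ∧ (x ∧ ((z ∧ ¬z) ⊃ (y ∧ ((z ∧ ¬y) ⊃ x)))))): 1 > 0.27, so result = 0.27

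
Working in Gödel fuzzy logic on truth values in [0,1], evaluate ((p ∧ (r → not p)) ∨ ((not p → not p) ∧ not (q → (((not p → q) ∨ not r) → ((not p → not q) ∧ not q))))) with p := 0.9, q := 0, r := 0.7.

0.00

not p: Gödel ¬ of 0.9 = 0 (operand ≠ 0)
(r → not p): 0.7 > 0, so result = 0
(p ∧ (r → not p)) = min(0.9, 0) = 0
not p: Gödel ¬ of 0.9 = 0 (operand ≠ 0)
not p: Gödel ¬ of 0.9 = 0 (operand ≠ 0)
(not p → not p): 0 ≤ 0, so result = 1
not p: Gödel ¬ of 0.9 = 0 (operand ≠ 0)
(not p → q): 0 ≤ 0, so result = 1
not r: Gödel ¬ of 0.7 = 0 (operand ≠ 0)
((not p → q) ∨ not r) = max(1, 0) = 1
not p: Gödel ¬ of 0.9 = 0 (operand ≠ 0)
not q: Gödel ¬ of 0 = 1 (operand is 0)
(not p → not q): 0 ≤ 1, so result = 1
not q: Gödel ¬ of 0 = 1 (operand is 0)
((not p → not q) ∧ not q) = min(1, 1) = 1
(((not p → q) ∨ not r) → ((not p → not q) ∧ not q)): 1 ≤ 1, so result = 1
(q → (((not p → q) ∨ not r) → ((not p → not q) ∧ not q))): 0 ≤ 1, so result = 1
not (q → (((not p → q) ∨ not r) → ((not p → not q) ∧ not q))): Gödel ¬ of 1 = 0 (operand ≠ 0)
((not p → not p) ∧ not (q → (((not p → q) ∨ not r) → ((not p → not q) ∧ not q)))) = min(1, 0) = 0
((p ∧ (r → not p)) ∨ ((not p → not p) ∧ not (q → (((not p → q) ∨ not r) → ((not p → not q) ∧ not q))))) = max(0, 0) = 0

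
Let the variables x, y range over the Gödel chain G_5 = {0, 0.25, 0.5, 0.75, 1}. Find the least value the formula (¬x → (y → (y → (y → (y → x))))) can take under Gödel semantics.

The minimum is attained at x = 0, y = 0.25:
  ¬x: Gödel ¬ of 0 = 1 (operand is 0)
  (y → x): 0.25 > 0, so result = 0
  (y → (y → x)): 0.25 > 0, so result = 0
  (y → (y → (y → x))): 0.25 > 0, so result = 0
  (y → (y → (y → (y → x)))): 0.25 > 0, so result = 0
  (¬x → (y → (y → (y → (y → x))))): 1 > 0, so result = 0
Checking all 25 assignments confirms none give a value below 0.00.

0.00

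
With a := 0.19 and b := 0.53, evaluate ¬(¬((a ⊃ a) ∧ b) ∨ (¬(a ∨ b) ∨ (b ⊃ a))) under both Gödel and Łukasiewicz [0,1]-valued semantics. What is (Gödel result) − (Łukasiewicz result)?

Gödel evaluation:
  (a ⊃ a): 0.19 ≤ 0.19, so result = 1
  ((a ⊃ a) ∧ b) = min(1, 0.53) = 0.53
  ¬((a ⊃ a) ∧ b): Gödel ¬ of 0.53 = 0 (operand ≠ 0)
  (a ∨ b) = max(0.19, 0.53) = 0.53
  ¬(a ∨ b): Gödel ¬ of 0.53 = 0 (operand ≠ 0)
  (b ⊃ a): 0.53 > 0.19, so result = 0.19
  (¬(a ∨ b) ∨ (b ⊃ a)) = max(0, 0.19) = 0.19
  (¬((a ⊃ a) ∧ b) ∨ (¬(a ∨ b) ∨ (b ⊃ a))) = max(0, 0.19) = 0.19
  ¬(¬((a ⊃ a) ∧ b) ∨ (¬(a ∨ b) ∨ (b ⊃ a))): Gödel ¬ of 0.19 = 0 (operand ≠ 0)
  Gödel value = 0
Łukasiewicz evaluation:
  (a ⊃ a): min(1, 1 − 0.19 + 0.19) = 1
  ((a ⊃ a) ∧ b) = min(1, 0.53) = 0.53
  ¬((a ⊃ a) ∧ b): Łukasiewicz ¬ gives 1 − 0.53 = 0.47
  (a ∨ b) = max(0.19, 0.53) = 0.53
  ¬(a ∨ b): Łukasiewicz ¬ gives 1 − 0.53 = 0.47
  (b ⊃ a): min(1, 1 − 0.53 + 0.19) = 0.66
  (¬(a ∨ b) ∨ (b ⊃ a)) = max(0.47, 0.66) = 0.66
  (¬((a ⊃ a) ∧ b) ∨ (¬(a ∨ b) ∨ (b ⊃ a))) = max(0.47, 0.66) = 0.66
  ¬(¬((a ⊃ a) ∧ b) ∨ (¬(a ∨ b) ∨ (b ⊃ a))): Łukasiewicz ¬ gives 1 − 0.66 = 0.34
  Łukasiewicz value = 0.34
Difference: 0 − 0.34 = -0.34

-0.34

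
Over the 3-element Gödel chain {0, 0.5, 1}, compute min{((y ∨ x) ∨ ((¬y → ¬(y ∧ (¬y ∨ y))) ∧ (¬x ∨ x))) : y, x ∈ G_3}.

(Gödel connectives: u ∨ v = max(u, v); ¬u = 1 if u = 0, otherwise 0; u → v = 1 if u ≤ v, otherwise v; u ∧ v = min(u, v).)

0.50

The minimum is attained at y = 0, x = 0.5:
  (y ∨ x) = max(0, 0.5) = 0.5
  ¬y: Gödel ¬ of 0 = 1 (operand is 0)
  ¬y: Gödel ¬ of 0 = 1 (operand is 0)
  (¬y ∨ y) = max(1, 0) = 1
  (y ∧ (¬y ∨ y)) = min(0, 1) = 0
  ¬(y ∧ (¬y ∨ y)): Gödel ¬ of 0 = 1 (operand is 0)
  (¬y → ¬(y ∧ (¬y ∨ y))): 1 ≤ 1, so result = 1
  ¬x: Gödel ¬ of 0.5 = 0 (operand ≠ 0)
  (¬x ∨ x) = max(0, 0.5) = 0.5
  ((¬y → ¬(y ∧ (¬y ∨ y))) ∧ (¬x ∨ x)) = min(1, 0.5) = 0.5
  ((y ∨ x) ∨ ((¬y → ¬(y ∧ (¬y ∨ y))) ∧ (¬x ∨ x))) = max(0.5, 0.5) = 0.5
Checking all 9 assignments confirms none give a value below 0.50.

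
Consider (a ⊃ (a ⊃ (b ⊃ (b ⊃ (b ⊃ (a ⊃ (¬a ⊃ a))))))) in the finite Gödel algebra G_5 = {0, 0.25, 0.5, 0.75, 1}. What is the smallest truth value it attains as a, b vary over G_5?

1.00

Every assignment gives 1. For instance at a = 0, b = 0:
  ¬a: Gödel ¬ of 0 = 1 (operand is 0)
  (¬a ⊃ a): 1 > 0, so result = 0
  (a ⊃ (¬a ⊃ a)): 0 ≤ 0, so result = 1
  (b ⊃ (a ⊃ (¬a ⊃ a))): 0 ≤ 1, so result = 1
  (b ⊃ (b ⊃ (a ⊃ (¬a ⊃ a)))): 0 ≤ 1, so result = 1
  (b ⊃ (b ⊃ (b ⊃ (a ⊃ (¬a ⊃ a))))): 0 ≤ 1, so result = 1
  (a ⊃ (b ⊃ (b ⊃ (b ⊃ (a ⊃ (¬a ⊃ a)))))): 0 ≤ 1, so result = 1
  (a ⊃ (a ⊃ (b ⊃ (b ⊃ (b ⊃ (a ⊃ (¬a ⊃ a))))))): 0 ≤ 1, so result = 1
All 25 assignments give value 1 — the formula is a G_5-tautology.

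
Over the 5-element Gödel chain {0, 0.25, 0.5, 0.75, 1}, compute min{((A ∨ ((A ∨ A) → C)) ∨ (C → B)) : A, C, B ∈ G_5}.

The minimum is attained at A = 0.5, C = 0.25, B = 0:
  (A ∨ A) = max(0.5, 0.5) = 0.5
  ((A ∨ A) → C): 0.5 > 0.25, so result = 0.25
  (A ∨ ((A ∨ A) → C)) = max(0.5, 0.25) = 0.5
  (C → B): 0.25 > 0, so result = 0
  ((A ∨ ((A ∨ A) → C)) ∨ (C → B)) = max(0.5, 0) = 0.5
Checking all 125 assignments confirms none give a value below 0.50.

0.50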